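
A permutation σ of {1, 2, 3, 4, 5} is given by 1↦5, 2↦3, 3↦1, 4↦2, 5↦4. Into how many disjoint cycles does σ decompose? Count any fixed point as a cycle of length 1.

1

Cycle decomposition: (1 5 4 2 3).
1 cycle.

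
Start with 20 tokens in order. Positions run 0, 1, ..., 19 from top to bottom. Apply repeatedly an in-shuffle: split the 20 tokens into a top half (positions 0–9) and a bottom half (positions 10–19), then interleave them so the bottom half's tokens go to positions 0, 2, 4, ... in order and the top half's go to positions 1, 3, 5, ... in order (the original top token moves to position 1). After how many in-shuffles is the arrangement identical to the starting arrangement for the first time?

6

The in-shuffle permutes the 20 positions with cycle lengths [2, 3, 3, 6, 6].
Every token is home exactly when every cycle has completed a whole number of laps, i.e. after lcm(2, 3, 6) = 6 in-shuffles.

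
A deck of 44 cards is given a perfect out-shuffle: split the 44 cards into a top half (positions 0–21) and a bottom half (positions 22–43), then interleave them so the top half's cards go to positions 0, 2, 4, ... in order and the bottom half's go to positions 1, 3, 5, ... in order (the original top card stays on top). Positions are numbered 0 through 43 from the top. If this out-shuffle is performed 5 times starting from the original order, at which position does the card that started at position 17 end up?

28

Track the card's position through each out-shuffle:
17 → 34 → 25 → 7 → 14 → 28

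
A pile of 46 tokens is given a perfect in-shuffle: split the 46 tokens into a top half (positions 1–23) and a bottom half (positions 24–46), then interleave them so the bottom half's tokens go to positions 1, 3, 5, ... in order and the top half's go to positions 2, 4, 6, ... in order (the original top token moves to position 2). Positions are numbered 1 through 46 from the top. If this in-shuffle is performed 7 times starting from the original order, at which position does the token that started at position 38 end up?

Track the token's position through each in-shuffle:
38 → 29 → 11 → 22 → 44 → 41 → 35 → 23

23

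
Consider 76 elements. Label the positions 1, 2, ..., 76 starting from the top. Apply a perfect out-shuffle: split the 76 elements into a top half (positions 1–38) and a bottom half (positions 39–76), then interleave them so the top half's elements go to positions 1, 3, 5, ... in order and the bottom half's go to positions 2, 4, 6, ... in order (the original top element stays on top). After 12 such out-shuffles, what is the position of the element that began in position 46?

46

Track the element's position through each out-shuffle:
46 → 16 → 31 → 61 → 46 → 16 → 31 → 61 → 46 → 16 → 31 → 61 → 46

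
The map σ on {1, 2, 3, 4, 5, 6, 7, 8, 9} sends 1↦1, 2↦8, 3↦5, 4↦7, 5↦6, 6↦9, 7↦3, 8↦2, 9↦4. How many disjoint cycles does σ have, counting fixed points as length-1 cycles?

Cycle decomposition: (1) (2 8) (3 5 6 9 4 7).
3 cycles.

3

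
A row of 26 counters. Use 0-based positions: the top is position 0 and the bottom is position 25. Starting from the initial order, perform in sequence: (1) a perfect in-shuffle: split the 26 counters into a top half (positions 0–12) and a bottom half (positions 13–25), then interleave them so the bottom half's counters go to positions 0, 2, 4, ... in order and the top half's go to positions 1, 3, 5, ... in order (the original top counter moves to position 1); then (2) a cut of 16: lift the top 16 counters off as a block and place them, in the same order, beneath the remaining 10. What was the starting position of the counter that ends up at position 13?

Undo the operations in reverse order, starting from position 13:
  undo op 2 (cut 16): 13 ← 3
  undo op 1 (in-shuffle, from top half): 3 ← 1
So the counter at position 13 came from original position 1.

1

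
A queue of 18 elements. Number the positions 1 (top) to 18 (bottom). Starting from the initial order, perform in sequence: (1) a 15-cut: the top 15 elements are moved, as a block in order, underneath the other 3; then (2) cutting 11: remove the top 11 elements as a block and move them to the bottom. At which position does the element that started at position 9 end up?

Track the element from position 9 forward through each operation:
  after op 1 (cut 15): 9 → 12
  after op 2 (cut 11): 12 → 1

1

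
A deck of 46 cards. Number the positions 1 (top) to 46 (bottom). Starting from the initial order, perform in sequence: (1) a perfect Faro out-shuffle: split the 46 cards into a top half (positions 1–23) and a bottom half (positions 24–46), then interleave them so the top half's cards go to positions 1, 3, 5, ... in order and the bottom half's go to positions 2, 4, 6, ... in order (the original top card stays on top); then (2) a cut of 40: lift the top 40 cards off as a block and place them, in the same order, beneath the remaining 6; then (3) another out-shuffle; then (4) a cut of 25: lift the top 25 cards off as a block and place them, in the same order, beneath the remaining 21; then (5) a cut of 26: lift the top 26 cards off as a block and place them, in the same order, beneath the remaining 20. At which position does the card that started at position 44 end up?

Track the card from position 44 forward through each operation:
  after op 1 (out-shuffle): 44 → 42
  after op 2 (cut 40): 42 → 2
  after op 3 (out-shuffle): 2 → 3
  after op 4 (cut 25): 3 → 24
  after op 5 (cut 26): 24 → 44

44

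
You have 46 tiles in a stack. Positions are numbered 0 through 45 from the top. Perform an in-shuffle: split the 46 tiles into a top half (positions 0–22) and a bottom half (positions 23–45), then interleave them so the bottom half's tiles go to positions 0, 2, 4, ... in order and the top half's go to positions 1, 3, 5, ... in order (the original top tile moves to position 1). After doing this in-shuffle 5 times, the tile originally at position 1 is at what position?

16

Track the tile's position through each in-shuffle:
1 → 3 → 7 → 15 → 31 → 16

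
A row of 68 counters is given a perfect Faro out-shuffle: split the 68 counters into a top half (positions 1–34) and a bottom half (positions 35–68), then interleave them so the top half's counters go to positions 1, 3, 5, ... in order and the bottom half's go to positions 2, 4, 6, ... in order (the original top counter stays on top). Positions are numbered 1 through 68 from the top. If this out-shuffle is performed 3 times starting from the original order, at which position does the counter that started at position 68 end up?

68

Position 68 is a fixed point of every out-shuffle, so the counter never moves.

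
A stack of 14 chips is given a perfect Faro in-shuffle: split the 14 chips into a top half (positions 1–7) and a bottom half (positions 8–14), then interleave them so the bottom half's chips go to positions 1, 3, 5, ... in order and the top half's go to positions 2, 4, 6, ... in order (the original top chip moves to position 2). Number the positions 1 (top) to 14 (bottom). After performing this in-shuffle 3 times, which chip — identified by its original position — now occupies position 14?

Work backwards from position 14, undoing one in-shuffle at a time:
14 ← 7 ← 11 ← 13
So the chip now at position 14 started at position 13.

13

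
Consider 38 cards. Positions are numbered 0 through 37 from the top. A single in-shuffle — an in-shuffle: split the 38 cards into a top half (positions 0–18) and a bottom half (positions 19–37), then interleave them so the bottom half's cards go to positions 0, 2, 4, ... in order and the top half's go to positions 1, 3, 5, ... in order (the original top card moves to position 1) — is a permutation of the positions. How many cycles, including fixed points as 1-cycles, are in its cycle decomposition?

4

Trace each unvisited position around until it returns:
(0 1 3 7 15 31 ... len 12) (2 5 11 23 8 17 ... len 12) (6 13 27 16 33 28 ... len 12) (12 25)
4 cycles in total.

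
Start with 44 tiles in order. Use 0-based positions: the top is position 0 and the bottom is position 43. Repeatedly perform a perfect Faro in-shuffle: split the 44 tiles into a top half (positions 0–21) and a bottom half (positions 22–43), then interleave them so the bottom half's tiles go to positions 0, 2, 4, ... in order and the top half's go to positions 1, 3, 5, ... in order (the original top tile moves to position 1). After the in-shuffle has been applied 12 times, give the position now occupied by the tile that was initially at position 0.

0

Track the tile's position through each in-shuffle:
0 → 1 → 3 → 7 → 15 → 31 → 18 → 37 → 30 → 16 → 33 → 22 → 0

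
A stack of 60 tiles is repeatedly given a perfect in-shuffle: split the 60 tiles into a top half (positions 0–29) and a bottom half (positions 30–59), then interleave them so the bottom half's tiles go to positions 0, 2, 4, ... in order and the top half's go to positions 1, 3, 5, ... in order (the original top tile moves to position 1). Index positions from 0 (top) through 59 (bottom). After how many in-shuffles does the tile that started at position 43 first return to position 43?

Follow position 43 under repeated in-shuffles:
43 → 26 → 53 → 46 → 32 → 4 → 9 → 19 → ... → 43 (length 60)
It first returns after 60 in-shuffles.

60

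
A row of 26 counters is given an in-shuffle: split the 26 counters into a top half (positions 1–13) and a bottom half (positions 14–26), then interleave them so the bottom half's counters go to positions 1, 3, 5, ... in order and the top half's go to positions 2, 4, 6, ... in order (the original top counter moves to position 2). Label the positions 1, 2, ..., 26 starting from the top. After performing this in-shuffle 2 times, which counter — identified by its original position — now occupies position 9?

Work backwards from position 9, undoing one in-shuffle at a time:
9 ← 18 ← 9
So the counter now at position 9 started at position 9.

9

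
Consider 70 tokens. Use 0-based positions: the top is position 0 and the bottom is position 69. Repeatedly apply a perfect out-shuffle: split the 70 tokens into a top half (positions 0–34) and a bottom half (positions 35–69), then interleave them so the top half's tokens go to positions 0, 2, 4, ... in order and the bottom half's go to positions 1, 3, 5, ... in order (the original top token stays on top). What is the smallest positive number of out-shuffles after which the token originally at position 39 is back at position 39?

Follow position 39 under repeated out-shuffles:
39 → 9 → 18 → 36 → 3 → 6 → 12 → 24 → 48 → 27 → 54 → 39
It first returns after 11 out-shuffles.

11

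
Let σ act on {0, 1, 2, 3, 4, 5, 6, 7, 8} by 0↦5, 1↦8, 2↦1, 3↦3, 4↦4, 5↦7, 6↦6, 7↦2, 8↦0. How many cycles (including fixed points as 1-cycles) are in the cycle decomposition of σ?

Cycle decomposition: (0 5 7 2 1 8) (3) (4) (6).
4 cycles.

4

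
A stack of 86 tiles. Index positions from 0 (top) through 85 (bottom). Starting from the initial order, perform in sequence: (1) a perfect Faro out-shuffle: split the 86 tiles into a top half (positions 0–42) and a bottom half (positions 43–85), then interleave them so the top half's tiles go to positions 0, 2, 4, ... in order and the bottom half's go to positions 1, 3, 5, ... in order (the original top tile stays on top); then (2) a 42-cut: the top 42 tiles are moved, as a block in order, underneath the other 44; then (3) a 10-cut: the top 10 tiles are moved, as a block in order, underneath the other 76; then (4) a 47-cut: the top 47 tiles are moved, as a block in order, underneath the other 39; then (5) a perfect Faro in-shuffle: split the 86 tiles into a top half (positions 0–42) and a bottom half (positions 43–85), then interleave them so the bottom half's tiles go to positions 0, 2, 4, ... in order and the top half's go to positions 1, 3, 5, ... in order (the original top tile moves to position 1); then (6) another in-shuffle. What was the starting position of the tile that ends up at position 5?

Undo the operations in reverse order, starting from position 5:
  undo op 6 (in-shuffle, from top half): 5 ← 2
  undo op 5 (in-shuffle, from bottom half): 2 ← 44
  undo op 4 (cut 47): 44 ← 5
  undo op 3 (cut 10): 5 ← 15
  undo op 2 (cut 42): 15 ← 57
  undo op 1 (out-shuffle, from bottom half): 57 ← 71
So the tile at position 5 came from original position 71.

71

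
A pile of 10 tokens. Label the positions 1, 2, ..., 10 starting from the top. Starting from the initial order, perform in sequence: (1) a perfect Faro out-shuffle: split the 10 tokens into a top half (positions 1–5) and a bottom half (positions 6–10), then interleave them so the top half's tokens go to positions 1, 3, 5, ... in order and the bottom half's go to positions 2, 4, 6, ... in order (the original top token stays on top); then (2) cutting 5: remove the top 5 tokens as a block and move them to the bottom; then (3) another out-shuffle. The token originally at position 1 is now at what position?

2

Track the token from position 1 forward through each operation:
  after op 1 (out-shuffle): 1 → 1
  after op 2 (cut 5): 1 → 6
  after op 3 (out-shuffle): 6 → 2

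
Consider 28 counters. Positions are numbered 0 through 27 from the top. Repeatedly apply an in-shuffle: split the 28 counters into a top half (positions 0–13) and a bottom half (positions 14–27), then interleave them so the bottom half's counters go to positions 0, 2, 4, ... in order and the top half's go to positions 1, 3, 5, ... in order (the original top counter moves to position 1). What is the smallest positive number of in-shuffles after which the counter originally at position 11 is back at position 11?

28

Follow position 11 under repeated in-shuffles:
11 → 23 → 18 → 8 → 17 → 6 → 13 → 27 → ... → 11 (length 28)
It first returns after 28 in-shuffles.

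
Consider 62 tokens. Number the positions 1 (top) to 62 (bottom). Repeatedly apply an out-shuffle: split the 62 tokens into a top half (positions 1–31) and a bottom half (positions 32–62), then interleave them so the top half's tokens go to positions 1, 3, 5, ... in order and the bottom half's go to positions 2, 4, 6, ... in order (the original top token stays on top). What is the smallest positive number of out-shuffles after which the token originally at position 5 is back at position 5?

Follow position 5 under repeated out-shuffles:
5 → 9 → 17 → 33 → 4 → 7 → 13 → 25 → ... → 5 (length 60)
It first returns after 60 out-shuffles.

60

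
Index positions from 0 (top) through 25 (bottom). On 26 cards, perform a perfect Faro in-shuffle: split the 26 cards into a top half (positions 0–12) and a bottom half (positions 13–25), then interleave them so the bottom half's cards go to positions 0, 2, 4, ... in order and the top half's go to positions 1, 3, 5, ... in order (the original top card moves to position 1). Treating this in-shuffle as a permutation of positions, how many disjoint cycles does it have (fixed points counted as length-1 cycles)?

Trace each unvisited position around until it returns:
(0 1 3 7 15 4 ... len 18) (2 5 11 23 20 14) (8 17)
3 cycles in total.

3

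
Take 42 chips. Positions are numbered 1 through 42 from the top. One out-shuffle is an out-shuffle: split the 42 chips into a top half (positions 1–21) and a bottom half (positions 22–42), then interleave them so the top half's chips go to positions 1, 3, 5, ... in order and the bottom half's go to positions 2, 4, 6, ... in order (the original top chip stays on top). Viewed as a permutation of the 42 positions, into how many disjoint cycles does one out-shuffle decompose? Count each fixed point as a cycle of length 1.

Trace each unvisited position around until it returns:
(1) (2 3 5 9 17 33 ... len 20) (4 7 13 25 8 15 ... len 20) (42)
4 cycles in total.

4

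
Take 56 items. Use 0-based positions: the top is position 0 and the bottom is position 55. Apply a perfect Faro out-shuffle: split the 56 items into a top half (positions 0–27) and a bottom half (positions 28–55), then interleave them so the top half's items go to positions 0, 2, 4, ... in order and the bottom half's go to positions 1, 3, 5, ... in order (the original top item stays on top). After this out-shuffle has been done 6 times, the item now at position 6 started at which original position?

19

Work backwards from position 6, undoing one out-shuffle at a time:
6 ← 3 ← 29 ← 42 ← 21 ← 38 ← 19
So the item now at position 6 started at position 19.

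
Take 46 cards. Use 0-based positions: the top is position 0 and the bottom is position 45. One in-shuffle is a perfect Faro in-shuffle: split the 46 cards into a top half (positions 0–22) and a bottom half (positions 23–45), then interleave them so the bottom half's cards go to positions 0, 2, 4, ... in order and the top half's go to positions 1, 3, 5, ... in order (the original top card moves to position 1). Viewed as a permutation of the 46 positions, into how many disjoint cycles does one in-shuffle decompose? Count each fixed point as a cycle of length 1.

2

Trace each unvisited position around until it returns:
(0 1 3 7 15 31 ... len 23) (4 9 19 39 32 18 ... len 23)
2 cycles in total.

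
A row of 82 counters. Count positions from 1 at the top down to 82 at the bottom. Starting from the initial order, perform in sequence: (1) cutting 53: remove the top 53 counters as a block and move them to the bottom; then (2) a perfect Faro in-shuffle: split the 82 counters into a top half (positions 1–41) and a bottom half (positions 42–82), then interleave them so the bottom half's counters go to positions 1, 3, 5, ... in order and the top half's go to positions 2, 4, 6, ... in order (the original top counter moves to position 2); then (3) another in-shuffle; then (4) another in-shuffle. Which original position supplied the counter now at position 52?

Undo the operations in reverse order, starting from position 52:
  undo op 4 (in-shuffle, from top half): 52 ← 26
  undo op 3 (in-shuffle, from top half): 26 ← 13
  undo op 2 (in-shuffle, from bottom half): 13 ← 48
  undo op 1 (cut 53): 48 ← 19
So the counter at position 52 came from original position 19.

19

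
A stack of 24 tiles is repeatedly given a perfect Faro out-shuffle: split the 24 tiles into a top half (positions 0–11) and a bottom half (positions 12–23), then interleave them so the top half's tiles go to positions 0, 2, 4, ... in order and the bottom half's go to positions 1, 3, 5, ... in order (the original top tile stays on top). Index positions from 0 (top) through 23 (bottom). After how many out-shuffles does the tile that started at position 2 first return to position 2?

11

Follow position 2 under repeated out-shuffles:
2 → 4 → 8 → 16 → 9 → 18 → 13 → 3 → 6 → 12 → 1 → 2
It first returns after 11 out-shuffles.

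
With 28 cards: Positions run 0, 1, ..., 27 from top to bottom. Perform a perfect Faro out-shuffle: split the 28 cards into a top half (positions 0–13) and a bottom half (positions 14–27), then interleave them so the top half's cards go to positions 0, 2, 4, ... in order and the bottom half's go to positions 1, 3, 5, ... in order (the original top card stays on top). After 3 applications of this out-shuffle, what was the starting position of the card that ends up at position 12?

Work backwards from position 12, undoing one out-shuffle at a time:
12 ← 6 ← 3 ← 15
So the card now at position 12 started at position 15.

15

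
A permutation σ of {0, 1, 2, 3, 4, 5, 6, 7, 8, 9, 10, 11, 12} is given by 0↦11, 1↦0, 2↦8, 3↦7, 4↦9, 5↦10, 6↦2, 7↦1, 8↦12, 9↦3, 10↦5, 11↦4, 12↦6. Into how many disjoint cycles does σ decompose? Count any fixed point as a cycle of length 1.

3

Cycle decomposition: (0 11 4 9 3 7 1) (2 8 12 6) (5 10).
3 cycles.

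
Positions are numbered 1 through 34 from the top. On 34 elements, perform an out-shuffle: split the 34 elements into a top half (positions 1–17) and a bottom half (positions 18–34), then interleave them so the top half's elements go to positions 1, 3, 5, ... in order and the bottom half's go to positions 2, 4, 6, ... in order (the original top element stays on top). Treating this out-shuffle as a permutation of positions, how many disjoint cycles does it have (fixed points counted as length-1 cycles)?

Trace each unvisited position around until it returns:
(1) (2 3 5 9 17 33 32 30 26 18) (4 7 13 25 16 31 28 22 10 19) (6 11 21 8 15 29 24 14 27 20) (12 23) (34)
6 cycles in total.

6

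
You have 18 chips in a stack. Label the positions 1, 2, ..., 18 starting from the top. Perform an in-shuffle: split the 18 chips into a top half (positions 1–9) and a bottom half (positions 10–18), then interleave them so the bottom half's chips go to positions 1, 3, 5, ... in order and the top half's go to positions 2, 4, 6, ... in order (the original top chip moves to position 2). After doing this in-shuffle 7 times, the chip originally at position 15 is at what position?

1

Track the chip's position through each in-shuffle:
15 → 11 → 3 → 6 → 12 → 5 → 10 → 1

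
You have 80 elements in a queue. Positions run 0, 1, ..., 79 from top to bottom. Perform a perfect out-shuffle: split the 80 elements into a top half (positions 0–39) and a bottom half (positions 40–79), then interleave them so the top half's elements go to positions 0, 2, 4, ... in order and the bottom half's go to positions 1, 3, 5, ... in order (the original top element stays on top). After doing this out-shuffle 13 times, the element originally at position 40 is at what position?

Track position through each out-shuffle: 40 → 1 → 2 → 4 → 8 → ... (continuing for 13 shuffles total) → 67.

67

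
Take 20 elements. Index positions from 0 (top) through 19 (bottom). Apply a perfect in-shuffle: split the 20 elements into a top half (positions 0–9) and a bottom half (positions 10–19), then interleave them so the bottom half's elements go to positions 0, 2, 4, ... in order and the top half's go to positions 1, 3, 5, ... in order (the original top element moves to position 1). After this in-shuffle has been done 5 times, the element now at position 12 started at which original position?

Work backwards from position 12, undoing one in-shuffle at a time:
12 ← 16 ← 18 ← 19 ← 9 ← 4
So the element now at position 12 started at position 4.

4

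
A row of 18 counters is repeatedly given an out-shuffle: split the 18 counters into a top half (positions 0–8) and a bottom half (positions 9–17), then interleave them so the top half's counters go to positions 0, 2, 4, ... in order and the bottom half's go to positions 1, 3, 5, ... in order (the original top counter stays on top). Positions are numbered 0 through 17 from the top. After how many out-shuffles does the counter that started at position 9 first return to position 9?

Follow position 9 under repeated out-shuffles:
9 → 1 → 2 → 4 → 8 → 16 → 15 → 13 → 9
It first returns after 8 out-shuffles.

8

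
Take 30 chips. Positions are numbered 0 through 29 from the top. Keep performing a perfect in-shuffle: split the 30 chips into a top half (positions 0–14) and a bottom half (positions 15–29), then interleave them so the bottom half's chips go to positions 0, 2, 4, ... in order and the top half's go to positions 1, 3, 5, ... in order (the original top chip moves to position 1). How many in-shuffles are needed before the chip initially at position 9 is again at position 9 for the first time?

5

Follow position 9 under repeated in-shuffles:
9 → 19 → 8 → 17 → 4 → 9
It first returns after 5 in-shuffles.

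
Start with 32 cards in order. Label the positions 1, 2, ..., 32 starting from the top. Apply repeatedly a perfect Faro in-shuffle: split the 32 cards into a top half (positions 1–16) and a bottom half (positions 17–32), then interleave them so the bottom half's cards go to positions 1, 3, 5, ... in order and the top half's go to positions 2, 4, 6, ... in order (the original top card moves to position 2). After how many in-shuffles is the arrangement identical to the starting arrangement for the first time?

10

The in-shuffle permutes the 32 positions with cycle lengths [2, 10, 10, 10].
Every card is home exactly when every cycle has completed a whole number of laps, i.e. after lcm(2, 10) = 10 in-shuffles.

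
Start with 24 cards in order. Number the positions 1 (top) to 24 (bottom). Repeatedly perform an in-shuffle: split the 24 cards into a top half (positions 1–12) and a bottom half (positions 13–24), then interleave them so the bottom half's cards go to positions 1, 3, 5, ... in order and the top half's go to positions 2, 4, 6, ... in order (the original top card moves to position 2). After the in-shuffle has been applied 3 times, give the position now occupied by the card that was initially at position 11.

Track the card's position through each in-shuffle:
11 → 22 → 19 → 13

13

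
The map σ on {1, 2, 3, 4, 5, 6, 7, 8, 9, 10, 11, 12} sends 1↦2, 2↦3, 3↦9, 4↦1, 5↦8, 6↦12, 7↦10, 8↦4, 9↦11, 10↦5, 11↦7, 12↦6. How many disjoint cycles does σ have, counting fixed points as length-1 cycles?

Cycle decomposition: (1 2 3 9 11 7 10 5 8 4) (6 12).
2 cycles.

2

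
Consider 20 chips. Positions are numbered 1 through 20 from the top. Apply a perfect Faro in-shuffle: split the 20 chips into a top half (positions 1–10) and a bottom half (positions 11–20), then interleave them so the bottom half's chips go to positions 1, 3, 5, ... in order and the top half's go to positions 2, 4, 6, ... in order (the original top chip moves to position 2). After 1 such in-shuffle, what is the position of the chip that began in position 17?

Track the chip's position through each in-shuffle:
17 → 13

13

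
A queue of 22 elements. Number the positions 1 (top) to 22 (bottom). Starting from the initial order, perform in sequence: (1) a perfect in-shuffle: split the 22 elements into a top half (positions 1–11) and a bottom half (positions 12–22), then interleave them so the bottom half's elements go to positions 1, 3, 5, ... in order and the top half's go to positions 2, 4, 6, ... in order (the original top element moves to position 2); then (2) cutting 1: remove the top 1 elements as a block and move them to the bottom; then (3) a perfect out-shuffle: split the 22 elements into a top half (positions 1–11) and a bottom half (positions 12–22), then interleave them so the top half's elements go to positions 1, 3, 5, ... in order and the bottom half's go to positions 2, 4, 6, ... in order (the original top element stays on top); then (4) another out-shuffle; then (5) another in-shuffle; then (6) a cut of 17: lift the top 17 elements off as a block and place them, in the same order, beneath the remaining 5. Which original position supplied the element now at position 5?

19

Undo the operations in reverse order, starting from position 5:
  undo op 6 (cut 17): 5 ← 22
  undo op 5 (in-shuffle, from top half): 22 ← 11
  undo op 4 (out-shuffle, from top half): 11 ← 6
  undo op 3 (out-shuffle, from bottom half): 6 ← 14
  undo op 2 (cut 1): 14 ← 15
  undo op 1 (in-shuffle, from bottom half): 15 ← 19
So the element at position 5 came from original position 19.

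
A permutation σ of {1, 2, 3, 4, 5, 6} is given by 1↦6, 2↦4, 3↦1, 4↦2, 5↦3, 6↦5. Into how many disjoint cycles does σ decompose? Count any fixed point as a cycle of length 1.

2

Cycle decomposition: (1 6 5 3) (2 4).
2 cycles.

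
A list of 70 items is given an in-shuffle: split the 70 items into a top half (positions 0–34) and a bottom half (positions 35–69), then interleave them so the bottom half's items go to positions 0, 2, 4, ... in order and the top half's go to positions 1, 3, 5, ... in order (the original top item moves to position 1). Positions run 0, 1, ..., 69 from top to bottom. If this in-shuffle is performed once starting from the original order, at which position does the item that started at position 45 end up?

20

Track the item's position through each in-shuffle:
45 → 20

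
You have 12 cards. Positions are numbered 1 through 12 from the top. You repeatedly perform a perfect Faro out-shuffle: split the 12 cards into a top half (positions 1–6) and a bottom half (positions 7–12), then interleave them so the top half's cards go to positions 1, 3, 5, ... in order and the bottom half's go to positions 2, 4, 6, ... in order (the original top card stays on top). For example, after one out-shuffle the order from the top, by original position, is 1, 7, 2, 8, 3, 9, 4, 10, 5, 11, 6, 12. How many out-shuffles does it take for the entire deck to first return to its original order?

10

The out-shuffle permutes the 12 positions with cycle lengths [1, 1, 10].
Every card is home exactly when every cycle has completed a whole number of laps, i.e. after lcm(1, 10) = 10 out-shuffles.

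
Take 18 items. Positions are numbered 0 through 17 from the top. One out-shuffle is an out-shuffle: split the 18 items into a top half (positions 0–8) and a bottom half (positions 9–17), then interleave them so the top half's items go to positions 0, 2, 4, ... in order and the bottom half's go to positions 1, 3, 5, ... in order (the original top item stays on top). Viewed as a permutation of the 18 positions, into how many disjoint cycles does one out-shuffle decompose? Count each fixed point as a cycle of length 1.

4

Trace each unvisited position around until it returns:
(0) (1 2 4 8 16 15 13 9) (3 6 12 7 14 11 5 10) (17)
4 cycles in total.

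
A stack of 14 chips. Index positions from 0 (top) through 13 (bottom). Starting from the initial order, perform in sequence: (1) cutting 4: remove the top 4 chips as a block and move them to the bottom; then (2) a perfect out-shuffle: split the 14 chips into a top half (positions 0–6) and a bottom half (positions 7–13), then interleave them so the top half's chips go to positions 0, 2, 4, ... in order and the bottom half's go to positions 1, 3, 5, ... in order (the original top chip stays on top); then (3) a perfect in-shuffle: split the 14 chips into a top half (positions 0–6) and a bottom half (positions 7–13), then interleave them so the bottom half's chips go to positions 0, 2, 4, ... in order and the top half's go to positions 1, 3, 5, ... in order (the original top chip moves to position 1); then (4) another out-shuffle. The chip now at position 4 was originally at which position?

8

Undo the operations in reverse order, starting from position 4:
  undo op 4 (out-shuffle, from top half): 4 ← 2
  undo op 3 (in-shuffle, from bottom half): 2 ← 8
  undo op 2 (out-shuffle, from top half): 8 ← 4
  undo op 1 (cut 4): 4 ← 8
So the chip at position 4 came from original position 8.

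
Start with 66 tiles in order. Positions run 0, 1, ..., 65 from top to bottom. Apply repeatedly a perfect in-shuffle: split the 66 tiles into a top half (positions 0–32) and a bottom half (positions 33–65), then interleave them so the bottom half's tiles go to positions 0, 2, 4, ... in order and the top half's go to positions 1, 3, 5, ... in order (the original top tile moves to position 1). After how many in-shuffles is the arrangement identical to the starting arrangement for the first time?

66

The in-shuffle permutes the 66 positions with cycle lengths [66].
Every tile is home exactly when every cycle has completed a whole number of laps, i.e. after lcm(66) = 66 in-shuffles.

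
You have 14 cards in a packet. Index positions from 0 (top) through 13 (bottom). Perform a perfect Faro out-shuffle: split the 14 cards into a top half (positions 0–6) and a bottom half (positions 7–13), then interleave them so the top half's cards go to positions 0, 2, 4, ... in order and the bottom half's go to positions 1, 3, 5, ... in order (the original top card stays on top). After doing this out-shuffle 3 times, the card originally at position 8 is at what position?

12

Track the card's position through each out-shuffle:
8 → 3 → 6 → 12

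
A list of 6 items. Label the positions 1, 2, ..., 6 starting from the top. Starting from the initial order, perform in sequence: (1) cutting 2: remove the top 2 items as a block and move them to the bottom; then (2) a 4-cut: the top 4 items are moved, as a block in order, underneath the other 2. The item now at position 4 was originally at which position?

4

Undo the operations in reverse order, starting from position 4:
  undo op 2 (cut 4): 4 ← 2
  undo op 1 (cut 2): 2 ← 4
So the item at position 4 came from original position 4.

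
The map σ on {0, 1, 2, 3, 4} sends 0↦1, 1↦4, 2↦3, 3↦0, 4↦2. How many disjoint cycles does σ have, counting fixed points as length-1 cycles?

1

Cycle decomposition: (0 1 4 2 3).
1 cycle.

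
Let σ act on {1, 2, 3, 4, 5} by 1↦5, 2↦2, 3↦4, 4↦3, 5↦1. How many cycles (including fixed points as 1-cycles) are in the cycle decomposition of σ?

Cycle decomposition: (1 5) (2) (3 4).
3 cycles.

3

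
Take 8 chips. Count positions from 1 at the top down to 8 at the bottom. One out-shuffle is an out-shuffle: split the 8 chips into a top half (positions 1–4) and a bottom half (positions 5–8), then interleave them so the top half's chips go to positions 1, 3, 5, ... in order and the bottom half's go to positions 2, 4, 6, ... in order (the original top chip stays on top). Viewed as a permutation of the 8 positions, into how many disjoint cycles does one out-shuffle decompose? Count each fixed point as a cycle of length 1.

4

Trace each unvisited position around until it returns:
(1) (2 3 5) (4 7 6) (8)
4 cycles in total.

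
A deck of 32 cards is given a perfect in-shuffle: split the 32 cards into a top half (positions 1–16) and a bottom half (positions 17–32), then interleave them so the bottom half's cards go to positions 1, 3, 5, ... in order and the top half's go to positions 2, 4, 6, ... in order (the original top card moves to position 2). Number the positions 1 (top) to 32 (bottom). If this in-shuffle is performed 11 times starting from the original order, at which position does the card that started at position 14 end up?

28

Track the card's position through each in-shuffle:
14 → 28 → 23 → 13 → 26 → 19 → 5 → 10 → 20 → 7 → 14 → 28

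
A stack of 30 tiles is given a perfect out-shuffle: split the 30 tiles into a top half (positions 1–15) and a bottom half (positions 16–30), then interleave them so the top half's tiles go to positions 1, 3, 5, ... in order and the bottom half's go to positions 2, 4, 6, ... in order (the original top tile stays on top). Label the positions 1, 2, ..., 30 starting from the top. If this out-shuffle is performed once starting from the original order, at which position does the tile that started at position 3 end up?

Track the tile's position through each out-shuffle:
3 → 5

5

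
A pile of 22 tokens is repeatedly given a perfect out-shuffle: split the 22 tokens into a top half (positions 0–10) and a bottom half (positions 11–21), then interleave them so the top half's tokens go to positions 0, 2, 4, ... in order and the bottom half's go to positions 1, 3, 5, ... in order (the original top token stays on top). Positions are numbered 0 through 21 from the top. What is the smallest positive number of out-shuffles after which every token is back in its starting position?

The out-shuffle permutes the 22 positions with cycle lengths [1, 1, 2, 3, 3, 6, 6].
Every token is home exactly when every cycle has completed a whole number of laps, i.e. after lcm(1, 2, 3, 6) = 6 out-shuffles.

6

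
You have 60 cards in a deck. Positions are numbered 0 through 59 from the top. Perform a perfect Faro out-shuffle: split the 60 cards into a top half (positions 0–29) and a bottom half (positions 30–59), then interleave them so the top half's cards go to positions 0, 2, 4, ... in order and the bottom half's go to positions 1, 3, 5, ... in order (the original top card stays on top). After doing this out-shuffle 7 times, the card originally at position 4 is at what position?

Track the card's position through each out-shuffle:
4 → 8 → 16 → 32 → 5 → 10 → 20 → 40

40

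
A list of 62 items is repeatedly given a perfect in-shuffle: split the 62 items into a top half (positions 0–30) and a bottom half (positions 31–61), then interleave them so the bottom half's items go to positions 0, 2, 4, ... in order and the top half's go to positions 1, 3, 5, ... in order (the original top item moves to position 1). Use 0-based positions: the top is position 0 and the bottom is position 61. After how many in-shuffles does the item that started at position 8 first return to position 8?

Follow position 8 under repeated in-shuffles:
8 → 17 → 35 → 8
It first returns after 3 in-shuffles.

3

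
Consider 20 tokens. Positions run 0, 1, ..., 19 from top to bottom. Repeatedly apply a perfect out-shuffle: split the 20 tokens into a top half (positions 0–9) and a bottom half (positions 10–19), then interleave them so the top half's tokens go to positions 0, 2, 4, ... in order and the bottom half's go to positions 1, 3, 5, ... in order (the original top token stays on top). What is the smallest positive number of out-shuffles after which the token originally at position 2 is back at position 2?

18

Follow position 2 under repeated out-shuffles:
2 → 4 → 8 → 16 → 13 → 7 → 14 → 9 → 18 → 17 → 15 → 11 → 3 → 6 → 12 → 5 → 10 → 1 → 2
It first returns after 18 out-shuffles.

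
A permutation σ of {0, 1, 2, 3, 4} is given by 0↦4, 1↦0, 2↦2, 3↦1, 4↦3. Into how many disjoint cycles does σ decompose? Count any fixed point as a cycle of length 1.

2

Cycle decomposition: (0 4 3 1) (2).
2 cycles.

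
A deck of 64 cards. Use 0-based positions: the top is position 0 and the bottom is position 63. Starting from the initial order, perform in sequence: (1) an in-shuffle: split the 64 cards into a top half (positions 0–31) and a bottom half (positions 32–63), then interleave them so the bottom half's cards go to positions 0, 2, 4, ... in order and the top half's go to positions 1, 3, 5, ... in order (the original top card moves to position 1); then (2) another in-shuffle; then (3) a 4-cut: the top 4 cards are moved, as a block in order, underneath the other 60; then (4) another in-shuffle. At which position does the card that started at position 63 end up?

48

Track the card from position 63 forward through each operation:
  after op 1 (in-shuffle): 63 → 62
  after op 2 (in-shuffle): 62 → 60
  after op 3 (cut 4): 60 → 56
  after op 4 (in-shuffle): 56 → 48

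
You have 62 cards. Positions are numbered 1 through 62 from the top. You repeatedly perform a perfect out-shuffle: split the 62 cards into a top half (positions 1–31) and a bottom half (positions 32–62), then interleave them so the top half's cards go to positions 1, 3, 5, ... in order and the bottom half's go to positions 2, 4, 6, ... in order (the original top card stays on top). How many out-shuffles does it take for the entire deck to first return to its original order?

The out-shuffle permutes the 62 positions with cycle lengths [1, 1, 60].
Every card is home exactly when every cycle has completed a whole number of laps, i.e. after lcm(1, 60) = 60 out-shuffles.

60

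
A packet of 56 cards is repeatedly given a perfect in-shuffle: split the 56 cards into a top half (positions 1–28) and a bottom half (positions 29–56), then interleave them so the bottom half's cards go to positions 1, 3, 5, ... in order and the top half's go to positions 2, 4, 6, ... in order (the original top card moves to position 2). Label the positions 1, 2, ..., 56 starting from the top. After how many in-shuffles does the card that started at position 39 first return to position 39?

18

Follow position 39 under repeated in-shuffles:
39 → 21 → 42 → 27 → 54 → 51 → 45 → 33 → 9 → 18 → 36 → 15 → 30 → 3 → 6 → 12 → 24 → 48 → 39
It first returns after 18 in-shuffles.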